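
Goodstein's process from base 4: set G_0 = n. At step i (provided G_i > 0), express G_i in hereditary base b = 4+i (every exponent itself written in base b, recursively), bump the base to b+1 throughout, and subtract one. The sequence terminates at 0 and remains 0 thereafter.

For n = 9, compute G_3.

i=0: 9 = 2·4 + 1 (b=4); 4→5: 2·5 + 1 = 11; 11−1 = 10
i=1: 10 = 2·5 (b=5); 5→6: 2·6 = 12; 12−1 = 11
i=2: 11 = 6 + 5 (b=6); 6→7: 7 + 5 = 12; 12−1 = 11
i=3: 11 = 7 + 4 (b=7); 7→8: 8 + 4 = 12; 12−1 = 11

11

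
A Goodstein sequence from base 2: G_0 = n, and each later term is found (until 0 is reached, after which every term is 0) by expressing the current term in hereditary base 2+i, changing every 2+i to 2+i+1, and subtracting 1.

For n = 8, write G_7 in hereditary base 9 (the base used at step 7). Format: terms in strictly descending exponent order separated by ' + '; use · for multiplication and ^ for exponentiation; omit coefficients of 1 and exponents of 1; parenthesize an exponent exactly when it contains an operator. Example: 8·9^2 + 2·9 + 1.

base 2: 8 = 2^(2 + 1); at 3: 3^(3 + 1) = 81; next = 80
base 3: 80 = 2·3^3 + 2·3^2 + 2·3 + 2; at 4: 2·4^4 + 2·4^2 + 2·4 + 2 = 554; next = 553
base 4: 553 = 2·4^4 + 2·4^2 + 2·4 + 1; at 5: 2·5^5 + 2·5^2 + 2·5 + 1 = 6311; next = 6310
base 5: 6310 = 2·5^5 + 2·5^2 + 2·5; at 6: 2·6^6 + 2·6^2 + 2·6 = 93396; next = 93395
base 6: 93395 = 2·6^6 + 2·6^2 + 6 + 5; at 7: 2·7^7 + 2·7^2 + 7 + 5 = 1647196; next = 1647195
base 7: 1647195 = 2·7^7 + 2·7^2 + 7 + 4; at 8: 2·8^8 + 2·8^2 + 8 + 4 = 33554572; next = 33554571
base 8: 33554571 = 2·8^8 + 2·8^2 + 8 + 3; at 9: 2·9^9 + 2·9^2 + 9 + 3 = 774841152; next = 774841151

2·9^9 + 2·9^2 + 9 + 2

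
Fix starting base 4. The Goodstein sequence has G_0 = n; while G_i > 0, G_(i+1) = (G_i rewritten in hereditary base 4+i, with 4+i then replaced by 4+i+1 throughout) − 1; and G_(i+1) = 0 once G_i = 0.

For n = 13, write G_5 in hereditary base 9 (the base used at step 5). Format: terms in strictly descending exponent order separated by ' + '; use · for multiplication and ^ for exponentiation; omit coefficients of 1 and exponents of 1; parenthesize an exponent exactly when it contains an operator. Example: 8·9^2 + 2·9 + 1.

13 —HB4→ 3·4 + 1 —bump→ 3·5 + 1 = 16 —(−1)→ 15
15 —HB5→ 3·5 —bump→ 3·6 = 18 —(−1)→ 17
17 —HB6→ 2·6 + 5 —bump→ 2·7 + 5 = 19 —(−1)→ 18
18 —HB7→ 2·7 + 4 —bump→ 2·8 + 4 = 20 —(−1)→ 19
19 —HB8→ 2·8 + 3 —bump→ 2·9 + 3 = 21 —(−1)→ 20
20 —HB9→ 2·9 + 2 —bump→ 2·10 + 2 = 22 —(−1)→ 21

2·9 + 2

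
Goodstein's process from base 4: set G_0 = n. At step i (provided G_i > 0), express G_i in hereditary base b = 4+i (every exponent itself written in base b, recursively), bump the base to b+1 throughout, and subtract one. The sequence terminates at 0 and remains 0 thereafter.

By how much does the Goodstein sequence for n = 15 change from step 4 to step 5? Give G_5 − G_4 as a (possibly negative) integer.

[0] 15 ≡ 3·4 + 3 (base 4). Lift 5: 18. −1: 17.
[1] 17 ≡ 3·5 + 2 (base 5). Lift 6: 20. −1: 19.
[2] 19 ≡ 3·6 + 1 (base 6). Lift 7: 22. −1: 21.
[3] 21 ≡ 3·7 (base 7). Lift 8: 24. −1: 23.
[4] 23 ≡ 2·8 + 7 (base 8). Lift 9: 25. −1: 24.

1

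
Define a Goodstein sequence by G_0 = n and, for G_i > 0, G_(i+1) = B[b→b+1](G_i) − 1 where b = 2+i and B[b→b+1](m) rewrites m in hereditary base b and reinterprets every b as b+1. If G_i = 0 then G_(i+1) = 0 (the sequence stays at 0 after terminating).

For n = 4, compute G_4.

i=0: 4 = 2^2 (b=2); 2→3: 3^3 = 27; 27−1 = 26
i=1: 26 = 2·3^2 + 2·3 + 2 (b=3); 3→4: 2·4^2 + 2·4 + 2 = 42; 42−1 = 41
i=2: 41 = 2·4^2 + 2·4 + 1 (b=4); 4→5: 2·5^2 + 2·5 + 1 = 61; 61−1 = 60
i=3: 60 = 2·5^2 + 2·5 (b=5); 5→6: 2·6^2 + 2·6 = 84; 84−1 = 83

83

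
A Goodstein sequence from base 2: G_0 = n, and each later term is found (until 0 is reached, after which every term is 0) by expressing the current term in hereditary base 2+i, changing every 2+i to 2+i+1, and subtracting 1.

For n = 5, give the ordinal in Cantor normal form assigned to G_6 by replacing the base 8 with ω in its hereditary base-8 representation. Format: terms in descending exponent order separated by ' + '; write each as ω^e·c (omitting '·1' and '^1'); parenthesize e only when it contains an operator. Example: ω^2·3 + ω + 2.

(0) 5|_2 = 2^2 + 1 ↦ 3^3 + 1|_3 = 28 ⇒ 27
(1) 27|_3 = 3^3 ↦ 4^4|_4 = 256 ⇒ 255
(2) 255|_4 = 3·4^3 + 3·4^2 + 3·4 + 3 ↦ 3·5^3 + 3·5^2 + 3·5 + 3|_5 = 468 ⇒ 467
(3) 467|_5 = 3·5^3 + 3·5^2 + 3·5 + 2 ↦ 3·6^3 + 3·6^2 + 3·6 + 2|_6 = 776 ⇒ 775
(4) 775|_6 = 3·6^3 + 3·6^2 + 3·6 + 1 ↦ 3·7^3 + 3·7^2 + 3·7 + 1|_7 = 1198 ⇒ 1197
(5) 1197|_7 = 3·7^3 + 3·7^2 + 3·7 ↦ 3·8^3 + 3·8^2 + 3·8|_8 = 1752 ⇒ 1751
(6) 1751|_8 = 3·8^3 + 3·8^2 + 2·8 + 7 ↦ 3·9^3 + 3·9^2 + 2·9 + 7|_9 = 2455 ⇒ 2454

ω^3·3 + ω^2·3 + ω·2 + 7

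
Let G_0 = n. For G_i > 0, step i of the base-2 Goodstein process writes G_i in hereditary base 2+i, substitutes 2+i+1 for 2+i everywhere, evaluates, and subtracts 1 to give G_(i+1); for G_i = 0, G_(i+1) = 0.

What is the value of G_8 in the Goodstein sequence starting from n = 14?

14 —HB2→ 2^(2 + 1) + 2^2 + 2 —bump→ 3^(3 + 1) + 3^3 + 3 = 111 —(−1)→ 110
110 —HB3→ 3^(3 + 1) + 3^3 + 2 —bump→ 4^(4 + 1) + 4^4 + 2 = 1282 —(−1)→ 1281
1281 —HB4→ 4^(4 + 1) + 4^4 + 1 —bump→ 5^(5 + 1) + 5^5 + 1 = 18751 —(−1)→ 18750
18750 —HB5→ 5^(5 + 1) + 5^5 —bump→ 6^(6 + 1) + 6^6 = 326592 —(−1)→ 326591
326591 —HB6→ 6^(6 + 1) + 5·6^5 + 5·6^4 + 5·6^3 + 5·6^2 + 5·6 + 5 —bump→ 7^(7 + 1) + 5·7^5 + 5·7^4 + 5·7^3 + 5·7^2 + 5·7 + 5 = 5862841 —(−1)→ 5862840
5862840 —HB7→ 7^(7 + 1) + 5·7^5 + 5·7^4 + 5·7^3 + 5·7^2 + 5·7 + 4 —bump→ 8^(8 + 1) + 5·8^5 + 5·8^4 + 5·8^3 + 5·8^2 + 5·8 + 4 = 134404972 —(−1)→ 134404971
134404971 —HB8→ 8^(8 + 1) + 5·8^5 + 5·8^4 + 5·8^3 + 5·8^2 + 5·8 + 3 —bump→ 9^(9 + 1) + 5·9^5 + 5·9^4 + 5·9^3 + 5·9^2 + 5·9 + 3 = 3487116549 —(−1)→ 3487116548
3487116548 —HB9→ 9^(9 + 1) + 5·9^5 + 5·9^4 + 5·9^3 + 5·9^2 + 5·9 + 2 —bump→ 10^(10 + 1) + 5·10^5 + 5·10^4 + 5·10^3 + 5·10^2 + 5·10 + 2 = 100000555552 —(−1)→ 100000555551

100000555551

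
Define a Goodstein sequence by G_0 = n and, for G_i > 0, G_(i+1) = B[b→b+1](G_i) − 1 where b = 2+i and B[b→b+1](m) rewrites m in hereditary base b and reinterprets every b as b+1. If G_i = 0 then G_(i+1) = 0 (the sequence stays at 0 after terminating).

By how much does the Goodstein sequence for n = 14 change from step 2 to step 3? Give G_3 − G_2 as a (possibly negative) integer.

17469

[0] 14 ≡ 2^(2 + 1) + 2^2 + 2 (base 2). Lift 3: 111. −1: 110.
[1] 110 ≡ 3^(3 + 1) + 3^3 + 2 (base 3). Lift 4: 1282. −1: 1281.
[2] 1281 ≡ 4^(4 + 1) + 4^4 + 1 (base 4). Lift 5: 18751. −1: 18750.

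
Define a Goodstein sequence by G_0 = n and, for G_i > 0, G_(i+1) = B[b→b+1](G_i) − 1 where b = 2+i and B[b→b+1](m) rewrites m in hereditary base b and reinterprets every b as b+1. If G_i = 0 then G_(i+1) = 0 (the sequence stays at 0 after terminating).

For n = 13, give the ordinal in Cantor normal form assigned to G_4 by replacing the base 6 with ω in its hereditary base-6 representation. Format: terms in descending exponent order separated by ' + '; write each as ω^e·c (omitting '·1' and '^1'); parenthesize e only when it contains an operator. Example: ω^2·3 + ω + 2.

ω^(ω + 1) + ω^3·3 + ω^2·3 + ω·3 + 1

13 —HB2→ 2^(2 + 1) + 2^2 + 1 —bump→ 3^(3 + 1) + 3^3 + 1 = 109 —(−1)→ 108
108 —HB3→ 3^(3 + 1) + 3^3 —bump→ 4^(4 + 1) + 4^4 = 1280 —(−1)→ 1279
1279 —HB4→ 4^(4 + 1) + 3·4^3 + 3·4^2 + 3·4 + 3 —bump→ 5^(5 + 1) + 3·5^3 + 3·5^2 + 3·5 + 3 = 16093 —(−1)→ 16092
16092 —HB5→ 5^(5 + 1) + 3·5^3 + 3·5^2 + 3·5 + 2 —bump→ 6^(6 + 1) + 3·6^3 + 3·6^2 + 3·6 + 2 = 280712 —(−1)→ 280711
280711 —HB6→ 6^(6 + 1) + 3·6^3 + 3·6^2 + 3·6 + 1 —bump→ 7^(7 + 1) + 3·7^3 + 3·7^2 + 3·7 + 1 = 5765999 —(−1)→ 5765998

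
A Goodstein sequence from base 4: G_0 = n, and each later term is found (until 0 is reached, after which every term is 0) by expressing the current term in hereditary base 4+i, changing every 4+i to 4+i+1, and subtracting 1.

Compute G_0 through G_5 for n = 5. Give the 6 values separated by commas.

G_0=5  [base 4] 4 + 1  →[4↦5]→  5 + 1 = 6  −1 ⇒ G_1=5
G_1=5  [base 5] 5  →[5↦6]→  6 = 6  −1 ⇒ G_2=5
G_2=5  [base 6] 5  →[6↦7]→  5 = 5  −1 ⇒ G_3=4
G_3=4  [base 7] 4  →[7↦8]→  4 = 4  −1 ⇒ G_4=3
G_4=3  [base 8] 3  →[8↦9]→  3 = 3  −1 ⇒ G_5=2

5, 5, 5, 4, 3, 2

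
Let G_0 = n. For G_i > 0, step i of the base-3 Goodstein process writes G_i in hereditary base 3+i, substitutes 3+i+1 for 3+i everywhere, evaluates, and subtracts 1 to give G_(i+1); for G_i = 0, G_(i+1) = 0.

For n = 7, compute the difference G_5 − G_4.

[0] 7 ≡ 2·3 + 1 (base 3). Lift 4: 9. −1: 8.
[1] 8 ≡ 2·4 (base 4). Lift 5: 10. −1: 9.
[2] 9 ≡ 5 + 4 (base 5). Lift 6: 10. −1: 9.
[3] 9 ≡ 6 + 3 (base 6). Lift 7: 10. −1: 9.
[4] 9 ≡ 7 + 2 (base 7). Lift 8: 10. −1: 9.

0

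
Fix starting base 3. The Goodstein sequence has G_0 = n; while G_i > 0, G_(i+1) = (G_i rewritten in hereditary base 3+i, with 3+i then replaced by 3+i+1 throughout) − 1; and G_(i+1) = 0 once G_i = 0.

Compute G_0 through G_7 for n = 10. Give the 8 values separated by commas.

step 0: 10 = 3^2 + 1; sub 4 for 3: 4^2 + 1; = 17; G_1 = 17−1 = 16
step 1: 16 = 4^2; sub 5 for 4: 5^2; = 25; G_2 = 25−1 = 24
step 2: 24 = 4·5 + 4; sub 6 for 5: 4·6 + 4; = 28; G_3 = 28−1 = 27
step 3: 27 = 4·6 + 3; sub 7 for 6: 4·7 + 3; = 31; G_4 = 31−1 = 30
step 4: 30 = 4·7 + 2; sub 8 for 7: 4·8 + 2; = 34; G_5 = 34−1 = 33
step 5: 33 = 4·8 + 1; sub 9 for 8: 4·9 + 1; = 37; G_6 = 37−1 = 36
step 6: 36 = 4·9; sub 10 for 9: 4·10; = 40; G_7 = 40−1 = 39

10, 16, 24, 27, 30, 33, 36, 39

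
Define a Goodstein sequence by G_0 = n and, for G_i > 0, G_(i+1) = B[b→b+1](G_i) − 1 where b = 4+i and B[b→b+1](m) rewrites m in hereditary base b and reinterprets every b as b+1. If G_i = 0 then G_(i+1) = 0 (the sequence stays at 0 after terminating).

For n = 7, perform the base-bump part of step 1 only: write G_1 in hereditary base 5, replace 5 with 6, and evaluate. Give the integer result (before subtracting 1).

8

step 0: 7 = 4 + 3; sub 5 for 4: 5 + 3; = 8; G_1 = 8−1 = 7
step 1: 7 = 5 + 2; sub 6 for 5: 6 + 2; = 8; G_2 = 8−1 = 7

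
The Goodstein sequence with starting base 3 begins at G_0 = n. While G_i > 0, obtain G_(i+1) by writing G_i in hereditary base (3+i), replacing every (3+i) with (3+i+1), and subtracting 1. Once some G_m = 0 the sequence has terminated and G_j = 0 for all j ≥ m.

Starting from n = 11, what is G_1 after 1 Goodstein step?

[0] 11 ≡ 3^2 + 2 (base 3). Lift 4: 18. −1: 17.
[1] 17 ≡ 4^2 + 1 (base 4). Lift 5: 26. −1: 25.

17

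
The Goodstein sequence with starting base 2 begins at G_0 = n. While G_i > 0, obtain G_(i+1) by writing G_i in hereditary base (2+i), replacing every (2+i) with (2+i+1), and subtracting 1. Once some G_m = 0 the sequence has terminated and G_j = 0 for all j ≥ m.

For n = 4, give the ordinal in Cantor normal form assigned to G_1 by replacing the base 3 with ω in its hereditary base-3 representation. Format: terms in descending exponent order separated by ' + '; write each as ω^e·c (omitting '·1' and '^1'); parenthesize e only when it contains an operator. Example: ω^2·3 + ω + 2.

ω^2·2 + ω·2 + 2

G_0 = 4. HB_2(4) = 2^2. Bump = 27. G_1 = 26.
G_1 = 26. HB_3(26) = 2·3^2 + 2·3 + 2. Bump = 42. G_2 = 41.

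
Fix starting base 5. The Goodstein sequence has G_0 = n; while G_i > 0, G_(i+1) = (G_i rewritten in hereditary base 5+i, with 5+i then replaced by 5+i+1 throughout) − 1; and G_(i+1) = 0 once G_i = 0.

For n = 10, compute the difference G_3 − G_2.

0

G_0=10  [base 5] 2·5  →[5↦6]→  2·6 = 12  −1 ⇒ G_1=11
G_1=11  [base 6] 6 + 5  →[6↦7]→  7 + 5 = 12  −1 ⇒ G_2=11
G_2=11  [base 7] 7 + 4  →[7↦8]→  8 + 4 = 12  −1 ⇒ G_3=11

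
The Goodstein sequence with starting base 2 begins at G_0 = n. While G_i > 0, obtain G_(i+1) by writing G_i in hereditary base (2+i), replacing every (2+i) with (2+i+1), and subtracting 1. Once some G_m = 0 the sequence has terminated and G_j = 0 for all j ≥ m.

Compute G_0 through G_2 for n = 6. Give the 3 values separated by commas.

base 2: 6 = 2^2 + 2; at 3: 3^3 + 3 = 30; next = 29
base 3: 29 = 3^3 + 2; at 4: 4^4 + 2 = 258; next = 257

6, 29, 257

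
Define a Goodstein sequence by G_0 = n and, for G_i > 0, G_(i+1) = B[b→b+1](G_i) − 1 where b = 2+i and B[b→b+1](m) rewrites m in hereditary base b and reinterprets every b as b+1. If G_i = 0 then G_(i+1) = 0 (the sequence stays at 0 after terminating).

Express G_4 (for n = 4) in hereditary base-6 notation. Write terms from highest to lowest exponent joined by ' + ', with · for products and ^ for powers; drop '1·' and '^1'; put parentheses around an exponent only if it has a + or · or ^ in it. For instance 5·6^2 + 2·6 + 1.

(0) 4|_2 = 2^2 ↦ 3^3|_3 = 27 ⇒ 26
(1) 26|_3 = 2·3^2 + 2·3 + 2 ↦ 2·4^2 + 2·4 + 2|_4 = 42 ⇒ 41
(2) 41|_4 = 2·4^2 + 2·4 + 1 ↦ 2·5^2 + 2·5 + 1|_5 = 61 ⇒ 60
(3) 60|_5 = 2·5^2 + 2·5 ↦ 2·6^2 + 2·6|_6 = 84 ⇒ 83
(4) 83|_6 = 2·6^2 + 6 + 5 ↦ 2·7^2 + 7 + 5|_7 = 110 ⇒ 109

2·6^2 + 6 + 5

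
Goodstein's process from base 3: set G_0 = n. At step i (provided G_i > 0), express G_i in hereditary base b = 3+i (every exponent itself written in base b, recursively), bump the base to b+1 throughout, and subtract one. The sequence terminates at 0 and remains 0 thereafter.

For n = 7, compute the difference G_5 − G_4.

0

[0] 7 ≡ 2·3 + 1 (base 3). Lift 4: 9. −1: 8.
[1] 8 ≡ 2·4 (base 4). Lift 5: 10. −1: 9.
[2] 9 ≡ 5 + 4 (base 5). Lift 6: 10. −1: 9.
[3] 9 ≡ 6 + 3 (base 6). Lift 7: 10. −1: 9.
[4] 9 ≡ 7 + 2 (base 7). Lift 8: 10. −1: 9.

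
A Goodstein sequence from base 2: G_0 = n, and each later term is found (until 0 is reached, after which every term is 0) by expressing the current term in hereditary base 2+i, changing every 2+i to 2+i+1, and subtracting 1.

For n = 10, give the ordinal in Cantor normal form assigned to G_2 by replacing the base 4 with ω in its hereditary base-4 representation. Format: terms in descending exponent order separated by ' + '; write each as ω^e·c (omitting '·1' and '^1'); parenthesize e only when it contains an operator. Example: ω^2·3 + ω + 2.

10 —HB2→ 2^(2 + 1) + 2 —bump→ 3^(3 + 1) + 3 = 84 —(−1)→ 83
83 —HB3→ 3^(3 + 1) + 2 —bump→ 4^(4 + 1) + 2 = 1026 —(−1)→ 1025
1025 —HB4→ 4^(4 + 1) + 1 —bump→ 5^(5 + 1) + 1 = 15626 —(−1)→ 15625

ω^(ω + 1) + 1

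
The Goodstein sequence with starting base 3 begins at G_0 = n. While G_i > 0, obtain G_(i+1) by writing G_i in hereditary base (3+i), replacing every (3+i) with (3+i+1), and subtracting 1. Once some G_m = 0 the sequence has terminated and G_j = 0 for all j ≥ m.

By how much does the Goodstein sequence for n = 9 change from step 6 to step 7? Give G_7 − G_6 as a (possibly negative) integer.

step 0: 9 = 3^2; sub 4 for 3: 4^2; = 16; G_1 = 16−1 = 15
step 1: 15 = 3·4 + 3; sub 5 for 4: 3·5 + 3; = 18; G_2 = 18−1 = 17
step 2: 17 = 3·5 + 2; sub 6 for 5: 3·6 + 2; = 20; G_3 = 20−1 = 19
step 3: 19 = 3·6 + 1; sub 7 for 6: 3·7 + 1; = 22; G_4 = 22−1 = 21
step 4: 21 = 3·7; sub 8 for 7: 3·8; = 24; G_5 = 24−1 = 23
step 5: 23 = 2·8 + 7; sub 9 for 8: 2·9 + 7; = 25; G_6 = 25−1 = 24
step 6: 24 = 2·9 + 6; sub 10 for 9: 2·10 + 6; = 26; G_7 = 26−1 = 25

1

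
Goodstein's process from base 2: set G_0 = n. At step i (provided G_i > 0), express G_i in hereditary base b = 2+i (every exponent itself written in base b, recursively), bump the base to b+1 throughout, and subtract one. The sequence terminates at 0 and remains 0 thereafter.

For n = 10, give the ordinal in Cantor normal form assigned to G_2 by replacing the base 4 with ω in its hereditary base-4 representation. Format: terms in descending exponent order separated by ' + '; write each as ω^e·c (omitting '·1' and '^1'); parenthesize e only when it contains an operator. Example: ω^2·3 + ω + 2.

ω^(ω + 1) + 1

G_0=10  [base 2] 2^(2 + 1) + 2  →[2↦3]→  3^(3 + 1) + 3 = 84  −1 ⇒ G_1=83
G_1=83  [base 3] 3^(3 + 1) + 2  →[3↦4]→  4^(4 + 1) + 2 = 1026  −1 ⇒ G_2=1025
G_2=1025  [base 4] 4^(4 + 1) + 1  →[4↦5]→  5^(5 + 1) + 1 = 15626  −1 ⇒ G_3=15625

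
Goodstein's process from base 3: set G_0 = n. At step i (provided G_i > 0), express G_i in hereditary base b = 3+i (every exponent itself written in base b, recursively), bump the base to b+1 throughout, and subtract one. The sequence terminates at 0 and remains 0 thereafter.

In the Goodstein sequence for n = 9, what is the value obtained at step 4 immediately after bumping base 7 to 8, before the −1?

24

i=0: 9 = 3^2 (b=3); 3→4: 4^2 = 16; 16−1 = 15
i=1: 15 = 3·4 + 3 (b=4); 4→5: 3·5 + 3 = 18; 18−1 = 17
i=2: 17 = 3·5 + 2 (b=5); 5→6: 3·6 + 2 = 20; 20−1 = 19
i=3: 19 = 3·6 + 1 (b=6); 6→7: 3·7 + 1 = 22; 22−1 = 21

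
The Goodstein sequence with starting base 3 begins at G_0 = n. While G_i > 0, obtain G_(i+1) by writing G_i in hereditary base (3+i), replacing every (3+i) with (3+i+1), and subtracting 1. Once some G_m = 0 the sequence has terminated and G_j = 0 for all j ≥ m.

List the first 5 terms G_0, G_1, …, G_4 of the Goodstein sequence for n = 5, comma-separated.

5, 5, 5, 5, 4

i=0: 5 = 3 + 2 (b=3); 3→4: 4 + 2 = 6; 6−1 = 5
i=1: 5 = 4 + 1 (b=4); 4→5: 5 + 1 = 6; 6−1 = 5
i=2: 5 = 5 (b=5); 5→6: 6 = 6; 6−1 = 5
i=3: 5 = 5 (b=6); 6→7: 5 = 5; 5−1 = 4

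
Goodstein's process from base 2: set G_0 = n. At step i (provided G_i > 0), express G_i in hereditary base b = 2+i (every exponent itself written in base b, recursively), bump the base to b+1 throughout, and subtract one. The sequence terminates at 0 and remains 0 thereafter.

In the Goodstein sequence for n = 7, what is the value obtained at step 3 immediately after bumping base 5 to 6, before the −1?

46658

base 2: 7 = 2^2 + 2 + 1; at 3: 3^3 + 3 + 1 = 31; next = 30
base 3: 30 = 3^3 + 3; at 4: 4^4 + 4 = 260; next = 259
base 4: 259 = 4^4 + 3; at 5: 5^5 + 3 = 3128; next = 3127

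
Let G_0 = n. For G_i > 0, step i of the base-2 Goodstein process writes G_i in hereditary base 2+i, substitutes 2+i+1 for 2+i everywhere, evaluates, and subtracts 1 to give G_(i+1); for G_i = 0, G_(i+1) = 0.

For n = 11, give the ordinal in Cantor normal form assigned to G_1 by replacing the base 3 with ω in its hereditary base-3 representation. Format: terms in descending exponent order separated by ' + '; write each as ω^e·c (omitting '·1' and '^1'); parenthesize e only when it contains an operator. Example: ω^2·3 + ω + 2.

ω^(ω + 1) + ω

i=0: 11 = 2^(2 + 1) + 2 + 1 (b=2); 2→3: 3^(3 + 1) + 3 + 1 = 85; 85−1 = 84
i=1: 84 = 3^(3 + 1) + 3 (b=3); 3→4: 4^(4 + 1) + 4 = 1028; 1028−1 = 1027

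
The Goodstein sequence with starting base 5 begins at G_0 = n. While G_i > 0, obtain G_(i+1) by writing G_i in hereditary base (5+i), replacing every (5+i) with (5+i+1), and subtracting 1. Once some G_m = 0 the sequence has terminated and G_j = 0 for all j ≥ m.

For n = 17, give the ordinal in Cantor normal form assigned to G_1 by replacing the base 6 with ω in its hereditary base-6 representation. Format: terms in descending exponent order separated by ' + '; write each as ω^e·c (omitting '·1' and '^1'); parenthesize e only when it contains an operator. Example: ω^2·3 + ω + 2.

ω·3 + 1

i=0: 17 = 3·5 + 2 (b=5); 5→6: 3·6 + 2 = 20; 20−1 = 19
i=1: 19 = 3·6 + 1 (b=6); 6→7: 3·7 + 1 = 22; 22−1 = 21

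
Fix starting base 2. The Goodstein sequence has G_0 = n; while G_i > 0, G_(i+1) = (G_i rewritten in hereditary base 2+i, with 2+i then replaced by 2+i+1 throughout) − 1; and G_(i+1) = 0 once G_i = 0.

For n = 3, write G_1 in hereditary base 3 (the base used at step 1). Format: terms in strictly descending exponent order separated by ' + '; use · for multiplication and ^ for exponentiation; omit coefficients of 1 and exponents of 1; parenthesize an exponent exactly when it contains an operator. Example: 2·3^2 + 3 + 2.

3

[0] 3 ≡ 2 + 1 (base 2). Lift 3: 4. −1: 3.
[1] 3 ≡ 3 (base 3). Lift 4: 4. −1: 3.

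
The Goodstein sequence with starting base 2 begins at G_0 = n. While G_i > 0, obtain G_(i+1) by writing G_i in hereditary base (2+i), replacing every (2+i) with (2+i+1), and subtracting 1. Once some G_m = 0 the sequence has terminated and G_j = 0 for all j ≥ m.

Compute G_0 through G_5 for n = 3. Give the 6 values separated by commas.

3, 3, 3, 2, 1, 0

G_0 = 3. HB_2(3) = 2 + 1. Bump = 4. G_1 = 3.
G_1 = 3. HB_3(3) = 3. Bump = 4. G_2 = 3.
G_2 = 3. HB_4(3) = 3. Bump = 3. G_3 = 2.
G_3 = 2. HB_5(2) = 2. Bump = 2. G_4 = 1.
G_4 = 1. HB_6(1) = 1. Bump = 1. G_5 = 0.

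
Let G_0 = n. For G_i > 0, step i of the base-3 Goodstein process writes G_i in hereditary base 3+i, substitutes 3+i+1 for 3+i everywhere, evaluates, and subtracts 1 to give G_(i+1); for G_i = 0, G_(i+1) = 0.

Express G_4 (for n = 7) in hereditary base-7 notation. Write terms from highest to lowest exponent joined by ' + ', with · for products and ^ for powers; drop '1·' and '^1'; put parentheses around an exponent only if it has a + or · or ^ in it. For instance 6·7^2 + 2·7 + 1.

7 + 2

base 3: 7 = 2·3 + 1; at 4: 2·4 + 1 = 9; next = 8
base 4: 8 = 2·4; at 5: 2·5 = 10; next = 9
base 5: 9 = 5 + 4; at 6: 6 + 4 = 10; next = 9
base 6: 9 = 6 + 3; at 7: 7 + 3 = 10; next = 9
base 7: 9 = 7 + 2; at 8: 8 + 2 = 10; next = 9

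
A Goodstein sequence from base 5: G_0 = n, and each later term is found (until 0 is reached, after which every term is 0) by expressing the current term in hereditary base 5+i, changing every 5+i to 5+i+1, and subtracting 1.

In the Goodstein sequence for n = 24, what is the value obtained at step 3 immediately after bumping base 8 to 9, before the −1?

37

[0] 24 ≡ 4·5 + 4 (base 5). Lift 6: 28. −1: 27.
[1] 27 ≡ 4·6 + 3 (base 6). Lift 7: 31. −1: 30.
[2] 30 ≡ 4·7 + 2 (base 7). Lift 8: 34. −1: 33.
[3] 33 ≡ 4·8 + 1 (base 8). Lift 9: 37. −1: 36.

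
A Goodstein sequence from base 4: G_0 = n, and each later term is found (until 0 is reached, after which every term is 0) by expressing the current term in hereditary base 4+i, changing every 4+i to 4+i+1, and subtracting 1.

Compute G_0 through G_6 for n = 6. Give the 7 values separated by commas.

6, 6, 6, 6, 5, 4, 3

G_0 = 6. HB_4(6) = 4 + 2. Bump = 7. G_1 = 6.
G_1 = 6. HB_5(6) = 5 + 1. Bump = 7. G_2 = 6.
G_2 = 6. HB_6(6) = 6. Bump = 7. G_3 = 6.
G_3 = 6. HB_7(6) = 6. Bump = 6. G_4 = 5.
G_4 = 5. HB_8(5) = 5. Bump = 5. G_5 = 4.
G_5 = 4. HB_9(4) = 4. Bump = 4. G_6 = 3.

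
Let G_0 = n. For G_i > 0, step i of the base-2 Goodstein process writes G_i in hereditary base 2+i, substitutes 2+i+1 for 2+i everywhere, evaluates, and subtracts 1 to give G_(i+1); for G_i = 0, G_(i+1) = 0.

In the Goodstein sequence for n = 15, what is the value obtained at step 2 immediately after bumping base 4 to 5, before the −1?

18753

G_0 = 15. HB_2(15) = 2^(2 + 1) + 2^2 + 2 + 1. Bump = 112. G_1 = 111.
G_1 = 111. HB_3(111) = 3^(3 + 1) + 3^3 + 3. Bump = 1284. G_2 = 1283.
G_2 = 1283. HB_4(1283) = 4^(4 + 1) + 4^4 + 3. Bump = 18753. G_3 = 18752.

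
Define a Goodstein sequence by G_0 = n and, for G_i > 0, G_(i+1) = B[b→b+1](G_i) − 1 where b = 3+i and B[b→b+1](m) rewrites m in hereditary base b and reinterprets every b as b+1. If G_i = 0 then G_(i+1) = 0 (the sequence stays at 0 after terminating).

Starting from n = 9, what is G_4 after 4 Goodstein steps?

i=0: 9 = 3^2 (b=3); 3→4: 4^2 = 16; 16−1 = 15
i=1: 15 = 3·4 + 3 (b=4); 4→5: 3·5 + 3 = 18; 18−1 = 17
i=2: 17 = 3·5 + 2 (b=5); 5→6: 3·6 + 2 = 20; 20−1 = 19
i=3: 19 = 3·6 + 1 (b=6); 6→7: 3·7 + 1 = 22; 22−1 = 21
i=4: 21 = 3·7 (b=7); 7→8: 3·8 = 24; 24−1 = 23

21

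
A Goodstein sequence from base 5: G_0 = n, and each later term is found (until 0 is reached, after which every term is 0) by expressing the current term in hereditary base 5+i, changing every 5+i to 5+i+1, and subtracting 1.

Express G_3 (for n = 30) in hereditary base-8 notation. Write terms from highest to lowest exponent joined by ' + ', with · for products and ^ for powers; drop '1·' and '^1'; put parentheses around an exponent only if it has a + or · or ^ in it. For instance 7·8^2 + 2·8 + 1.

30 —HB5→ 5^2 + 5 —bump→ 6^2 + 6 = 42 —(−1)→ 41
41 —HB6→ 6^2 + 5 —bump→ 7^2 + 5 = 54 —(−1)→ 53
53 —HB7→ 7^2 + 4 —bump→ 8^2 + 4 = 68 —(−1)→ 67
67 —HB8→ 8^2 + 3 —bump→ 9^2 + 3 = 84 —(−1)→ 83

8^2 + 3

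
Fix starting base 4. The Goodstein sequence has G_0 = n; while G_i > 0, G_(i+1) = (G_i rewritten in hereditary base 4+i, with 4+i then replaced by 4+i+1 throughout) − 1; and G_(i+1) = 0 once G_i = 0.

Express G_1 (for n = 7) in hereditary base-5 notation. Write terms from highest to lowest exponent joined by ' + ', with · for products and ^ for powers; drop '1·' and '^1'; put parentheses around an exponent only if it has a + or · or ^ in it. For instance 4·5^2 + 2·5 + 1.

5 + 2

step 0: 7 = 4 + 3; sub 5 for 4: 5 + 3; = 8; G_1 = 8−1 = 7
step 1: 7 = 5 + 2; sub 6 for 5: 6 + 2; = 8; G_2 = 8−1 = 7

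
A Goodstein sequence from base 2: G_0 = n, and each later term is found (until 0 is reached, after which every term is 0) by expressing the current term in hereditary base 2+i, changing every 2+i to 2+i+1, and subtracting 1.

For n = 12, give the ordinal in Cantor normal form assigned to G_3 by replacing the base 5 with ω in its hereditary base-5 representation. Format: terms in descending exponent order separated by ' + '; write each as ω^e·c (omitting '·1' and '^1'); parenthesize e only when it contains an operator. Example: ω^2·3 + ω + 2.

ω^(ω + 1) + ω^2·2 + ω·2

i=0: 12 = 2^(2 + 1) + 2^2 (b=2); 2→3: 3^(3 + 1) + 3^3 = 108; 108−1 = 107
i=1: 107 = 3^(3 + 1) + 2·3^2 + 2·3 + 2 (b=3); 3→4: 4^(4 + 1) + 2·4^2 + 2·4 + 2 = 1066; 1066−1 = 1065
i=2: 1065 = 4^(4 + 1) + 2·4^2 + 2·4 + 1 (b=4); 4→5: 5^(5 + 1) + 2·5^2 + 2·5 + 1 = 15686; 15686−1 = 15685
i=3: 15685 = 5^(5 + 1) + 2·5^2 + 2·5 (b=5); 5→6: 6^(6 + 1) + 2·6^2 + 2·6 = 280020; 280020−1 = 280019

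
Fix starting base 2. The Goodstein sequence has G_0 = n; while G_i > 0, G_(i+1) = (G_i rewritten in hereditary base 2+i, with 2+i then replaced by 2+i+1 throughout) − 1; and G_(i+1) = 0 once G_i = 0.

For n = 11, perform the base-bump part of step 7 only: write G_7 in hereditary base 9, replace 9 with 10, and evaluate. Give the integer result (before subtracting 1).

70077777776

i=0: 11 = 2^(2 + 1) + 2 + 1 (b=2); 2→3: 3^(3 + 1) + 3 + 1 = 85; 85−1 = 84
i=1: 84 = 3^(3 + 1) + 3 (b=3); 3→4: 4^(4 + 1) + 4 = 1028; 1028−1 = 1027
i=2: 1027 = 4^(4 + 1) + 3 (b=4); 4→5: 5^(5 + 1) + 3 = 15628; 15628−1 = 15627
i=3: 15627 = 5^(5 + 1) + 2 (b=5); 5→6: 6^(6 + 1) + 2 = 279938; 279938−1 = 279937
i=4: 279937 = 6^(6 + 1) + 1 (b=6); 6→7: 7^(7 + 1) + 1 = 5764802; 5764802−1 = 5764801
i=5: 5764801 = 7^(7 + 1) (b=7); 7→8: 8^(8 + 1) = 134217728; 134217728−1 = 134217727
i=6: 134217727 = 7·8^8 + 7·8^7 + 7·8^6 + 7·8^5 + 7·8^4 + 7·8^3 + 7·8^2 + 7·8 + 7 (b=8); 8→9: 7·9^9 + 7·9^7 + 7·9^6 + 7·9^5 + 7·9^4 + 7·9^3 + 7·9^2 + 7·9 + 7 = 2749609303; 2749609303−1 = 2749609302
i=7: 2749609302 = 7·9^9 + 7·9^7 + 7·9^6 + 7·9^5 + 7·9^4 + 7·9^3 + 7·9^2 + 7·9 + 6 (b=9); 9→10: 7·10^10 + 7·10^7 + 7·10^6 + 7·10^5 + 7·10^4 + 7·10^3 + 7·10^2 + 7·10 + 6 = 70077777776; 70077777776−1 = 70077777775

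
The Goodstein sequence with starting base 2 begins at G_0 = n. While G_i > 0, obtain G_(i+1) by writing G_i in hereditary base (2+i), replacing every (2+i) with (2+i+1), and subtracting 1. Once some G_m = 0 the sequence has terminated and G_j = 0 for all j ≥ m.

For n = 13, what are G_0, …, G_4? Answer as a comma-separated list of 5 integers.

13, 108, 1279, 16092, 280711

step 0: 13 = 2^(2 + 1) + 2^2 + 1; sub 3 for 2: 3^(3 + 1) + 3^3 + 1; = 109; G_1 = 109−1 = 108
step 1: 108 = 3^(3 + 1) + 3^3; sub 4 for 3: 4^(4 + 1) + 4^4; = 1280; G_2 = 1280−1 = 1279
step 2: 1279 = 4^(4 + 1) + 3·4^3 + 3·4^2 + 3·4 + 3; sub 5 for 4: 5^(5 + 1) + 3·5^3 + 3·5^2 + 3·5 + 3; = 16093; G_3 = 16093−1 = 16092
step 3: 16092 = 5^(5 + 1) + 3·5^3 + 3·5^2 + 3·5 + 2; sub 6 for 5: 6^(6 + 1) + 3·6^3 + 3·6^2 + 3·6 + 2; = 280712; G_4 = 280712−1 = 280711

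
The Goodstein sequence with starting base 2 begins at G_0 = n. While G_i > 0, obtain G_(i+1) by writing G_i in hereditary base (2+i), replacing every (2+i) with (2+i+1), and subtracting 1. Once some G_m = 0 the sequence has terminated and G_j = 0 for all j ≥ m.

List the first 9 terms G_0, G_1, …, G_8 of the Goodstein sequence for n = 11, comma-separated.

11, 84, 1027, 15627, 279937, 5764801, 134217727, 2749609302, 70077777775

step 0: 11 = 2^(2 + 1) + 2 + 1; sub 3 for 2: 3^(3 + 1) + 3 + 1; = 85; G_1 = 85−1 = 84
step 1: 84 = 3^(3 + 1) + 3; sub 4 for 3: 4^(4 + 1) + 4; = 1028; G_2 = 1028−1 = 1027
step 2: 1027 = 4^(4 + 1) + 3; sub 5 for 4: 5^(5 + 1) + 3; = 15628; G_3 = 15628−1 = 15627
step 3: 15627 = 5^(5 + 1) + 2; sub 6 for 5: 6^(6 + 1) + 2; = 279938; G_4 = 279938−1 = 279937
step 4: 279937 = 6^(6 + 1) + 1; sub 7 for 6: 7^(7 + 1) + 1; = 5764802; G_5 = 5764802−1 = 5764801
step 5: 5764801 = 7^(7 + 1); sub 8 for 7: 8^(8 + 1); = 134217728; G_6 = 134217728−1 = 134217727
step 6: 134217727 = 7·8^8 + 7·8^7 + 7·8^6 + 7·8^5 + 7·8^4 + 7·8^3 + 7·8^2 + 7·8 + 7; sub 9 for 8: 7·9^9 + 7·9^7 + 7·9^6 + 7·9^5 + 7·9^4 + 7·9^3 + 7·9^2 + 7·9 + 7; = 2749609303; G_7 = 2749609303−1 = 2749609302
step 7: 2749609302 = 7·9^9 + 7·9^7 + 7·9^6 + 7·9^5 + 7·9^4 + 7·9^3 + 7·9^2 + 7·9 + 6; sub 10 for 9: 7·10^10 + 7·10^7 + 7·10^6 + 7·10^5 + 7·10^4 + 7·10^3 + 7·10^2 + 7·10 + 6; = 70077777776; G_8 = 70077777776−1 = 70077777775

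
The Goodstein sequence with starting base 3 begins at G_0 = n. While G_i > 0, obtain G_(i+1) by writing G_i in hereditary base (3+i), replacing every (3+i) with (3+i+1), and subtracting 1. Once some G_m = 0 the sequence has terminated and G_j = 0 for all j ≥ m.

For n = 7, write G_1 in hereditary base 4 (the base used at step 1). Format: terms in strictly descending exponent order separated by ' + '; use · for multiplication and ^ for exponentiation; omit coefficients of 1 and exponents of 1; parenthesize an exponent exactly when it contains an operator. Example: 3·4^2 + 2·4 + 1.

G_0 = 7. HB_3(7) = 2·3 + 1. Bump = 9. G_1 = 8.
G_1 = 8. HB_4(8) = 2·4. Bump = 10. G_2 = 9.

2·4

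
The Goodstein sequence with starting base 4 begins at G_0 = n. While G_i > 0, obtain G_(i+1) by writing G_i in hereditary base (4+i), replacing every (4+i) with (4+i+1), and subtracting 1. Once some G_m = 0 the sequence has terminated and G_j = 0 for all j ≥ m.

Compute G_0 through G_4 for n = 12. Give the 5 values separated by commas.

base 4: 12 = 3·4; at 5: 3·5 = 15; next = 14
base 5: 14 = 2·5 + 4; at 6: 2·6 + 4 = 16; next = 15
base 6: 15 = 2·6 + 3; at 7: 2·7 + 3 = 17; next = 16
base 7: 16 = 2·7 + 2; at 8: 2·8 + 2 = 18; next = 17

12, 14, 15, 16, 17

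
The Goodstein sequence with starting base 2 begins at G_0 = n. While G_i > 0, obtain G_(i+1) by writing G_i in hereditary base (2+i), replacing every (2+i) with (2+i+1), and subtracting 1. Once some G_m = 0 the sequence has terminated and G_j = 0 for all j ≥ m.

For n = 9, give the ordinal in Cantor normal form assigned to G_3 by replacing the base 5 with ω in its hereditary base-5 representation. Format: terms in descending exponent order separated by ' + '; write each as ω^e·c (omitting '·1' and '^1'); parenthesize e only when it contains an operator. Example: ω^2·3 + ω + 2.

[0] 9 ≡ 2^(2 + 1) + 1 (base 2). Lift 3: 82. −1: 81.
[1] 81 ≡ 3^(3 + 1) (base 3). Lift 4: 1024. −1: 1023.
[2] 1023 ≡ 3·4^4 + 3·4^3 + 3·4^2 + 3·4 + 3 (base 4). Lift 5: 9843. −1: 9842.

ω^ω·3 + ω^3·3 + ω^2·3 + ω·3 + 2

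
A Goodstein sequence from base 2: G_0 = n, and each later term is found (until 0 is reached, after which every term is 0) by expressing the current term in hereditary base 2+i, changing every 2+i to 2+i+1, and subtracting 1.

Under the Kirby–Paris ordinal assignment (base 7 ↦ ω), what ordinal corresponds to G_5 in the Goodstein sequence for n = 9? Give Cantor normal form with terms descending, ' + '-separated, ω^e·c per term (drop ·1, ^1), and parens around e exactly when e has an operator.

base 2: 9 = 2^(2 + 1) + 1; at 3: 3^(3 + 1) + 1 = 82; next = 81
base 3: 81 = 3^(3 + 1); at 4: 4^(4 + 1) = 1024; next = 1023
base 4: 1023 = 3·4^4 + 3·4^3 + 3·4^2 + 3·4 + 3; at 5: 3·5^5 + 3·5^3 + 3·5^2 + 3·5 + 3 = 9843; next = 9842
base 5: 9842 = 3·5^5 + 3·5^3 + 3·5^2 + 3·5 + 2; at 6: 3·6^6 + 3·6^3 + 3·6^2 + 3·6 + 2 = 140744; next = 140743
base 6: 140743 = 3·6^6 + 3·6^3 + 3·6^2 + 3·6 + 1; at 7: 3·7^7 + 3·7^3 + 3·7^2 + 3·7 + 1 = 2471827; next = 2471826
base 7: 2471826 = 3·7^7 + 3·7^3 + 3·7^2 + 3·7; at 8: 3·8^8 + 3·8^3 + 3·8^2 + 3·8 = 50333400; next = 50333399

ω^ω·3 + ω^3·3 + ω^2·3 + ω·3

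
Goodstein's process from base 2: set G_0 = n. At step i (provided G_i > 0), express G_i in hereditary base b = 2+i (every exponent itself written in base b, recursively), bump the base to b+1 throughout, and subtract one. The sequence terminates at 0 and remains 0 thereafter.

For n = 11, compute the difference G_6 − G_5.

128452926

step 0: 11 = 2^(2 + 1) + 2 + 1; sub 3 for 2: 3^(3 + 1) + 3 + 1; = 85; G_1 = 85−1 = 84
step 1: 84 = 3^(3 + 1) + 3; sub 4 for 3: 4^(4 + 1) + 4; = 1028; G_2 = 1028−1 = 1027
step 2: 1027 = 4^(4 + 1) + 3; sub 5 for 4: 5^(5 + 1) + 3; = 15628; G_3 = 15628−1 = 15627
step 3: 15627 = 5^(5 + 1) + 2; sub 6 for 5: 6^(6 + 1) + 2; = 279938; G_4 = 279938−1 = 279937
step 4: 279937 = 6^(6 + 1) + 1; sub 7 for 6: 7^(7 + 1) + 1; = 5764802; G_5 = 5764802−1 = 5764801
step 5: 5764801 = 7^(7 + 1); sub 8 for 7: 8^(8 + 1); = 134217728; G_6 = 134217728−1 = 134217727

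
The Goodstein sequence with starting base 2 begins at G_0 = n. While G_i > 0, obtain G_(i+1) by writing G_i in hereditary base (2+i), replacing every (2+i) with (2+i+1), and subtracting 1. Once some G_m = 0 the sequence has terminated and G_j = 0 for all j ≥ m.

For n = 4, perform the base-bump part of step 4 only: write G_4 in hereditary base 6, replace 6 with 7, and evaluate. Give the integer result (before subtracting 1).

110

G_0=4  [base 2] 2^2  →[2↦3]→  3^3 = 27  −1 ⇒ G_1=26
G_1=26  [base 3] 2·3^2 + 2·3 + 2  →[3↦4]→  2·4^2 + 2·4 + 2 = 42  −1 ⇒ G_2=41
G_2=41  [base 4] 2·4^2 + 2·4 + 1  →[4↦5]→  2·5^2 + 2·5 + 1 = 61  −1 ⇒ G_3=60
G_3=60  [base 5] 2·5^2 + 2·5  →[5↦6]→  2·6^2 + 2·6 = 84  −1 ⇒ G_4=83
G_4=83  [base 6] 2·6^2 + 6 + 5  →[6↦7]→  2·7^2 + 7 + 5 = 110  −1 ⇒ G_5=109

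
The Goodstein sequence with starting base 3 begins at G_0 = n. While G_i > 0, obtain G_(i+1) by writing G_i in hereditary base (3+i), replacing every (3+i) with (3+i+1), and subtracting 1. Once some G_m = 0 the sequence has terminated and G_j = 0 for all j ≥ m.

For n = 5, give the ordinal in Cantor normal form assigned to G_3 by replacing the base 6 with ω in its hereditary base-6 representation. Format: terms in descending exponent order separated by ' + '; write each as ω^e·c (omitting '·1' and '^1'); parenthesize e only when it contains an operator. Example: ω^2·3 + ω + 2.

5

[0] 5 ≡ 3 + 2 (base 3). Lift 4: 6. −1: 5.
[1] 5 ≡ 4 + 1 (base 4). Lift 5: 6. −1: 5.
[2] 5 ≡ 5 (base 5). Lift 6: 6. −1: 5.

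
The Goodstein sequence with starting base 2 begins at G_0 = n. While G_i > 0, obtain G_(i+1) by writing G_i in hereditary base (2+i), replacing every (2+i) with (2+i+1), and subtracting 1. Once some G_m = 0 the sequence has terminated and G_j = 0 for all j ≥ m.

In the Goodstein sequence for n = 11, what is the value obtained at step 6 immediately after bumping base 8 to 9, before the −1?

11 —HB2→ 2^(2 + 1) + 2 + 1 —bump→ 3^(3 + 1) + 3 + 1 = 85 —(−1)→ 84
84 —HB3→ 3^(3 + 1) + 3 —bump→ 4^(4 + 1) + 4 = 1028 —(−1)→ 1027
1027 —HB4→ 4^(4 + 1) + 3 —bump→ 5^(5 + 1) + 3 = 15628 —(−1)→ 15627
15627 —HB5→ 5^(5 + 1) + 2 —bump→ 6^(6 + 1) + 2 = 279938 —(−1)→ 279937
279937 —HB6→ 6^(6 + 1) + 1 —bump→ 7^(7 + 1) + 1 = 5764802 —(−1)→ 5764801
5764801 —HB7→ 7^(7 + 1) —bump→ 8^(8 + 1) = 134217728 —(−1)→ 134217727

2749609303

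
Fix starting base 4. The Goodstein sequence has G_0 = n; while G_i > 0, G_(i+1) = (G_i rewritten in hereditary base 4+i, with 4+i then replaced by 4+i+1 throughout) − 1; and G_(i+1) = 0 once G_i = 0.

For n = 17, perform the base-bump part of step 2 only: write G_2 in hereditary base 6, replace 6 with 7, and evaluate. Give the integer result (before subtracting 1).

40

G_0 = 17. HB_4(17) = 4^2 + 1. Bump = 26. G_1 = 25.
G_1 = 25. HB_5(25) = 5^2. Bump = 36. G_2 = 35.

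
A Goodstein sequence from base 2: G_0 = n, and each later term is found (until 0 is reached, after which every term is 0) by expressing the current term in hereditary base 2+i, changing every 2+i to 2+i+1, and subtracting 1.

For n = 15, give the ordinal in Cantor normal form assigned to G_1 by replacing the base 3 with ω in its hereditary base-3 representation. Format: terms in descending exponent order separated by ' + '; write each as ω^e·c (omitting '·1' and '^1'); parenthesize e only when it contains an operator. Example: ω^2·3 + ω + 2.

base 2: 15 = 2^(2 + 1) + 2^2 + 2 + 1; at 3: 3^(3 + 1) + 3^3 + 3 + 1 = 112; next = 111
base 3: 111 = 3^(3 + 1) + 3^3 + 3; at 4: 4^(4 + 1) + 4^4 + 4 = 1284; next = 1283

ω^(ω + 1) + ω^ω + ω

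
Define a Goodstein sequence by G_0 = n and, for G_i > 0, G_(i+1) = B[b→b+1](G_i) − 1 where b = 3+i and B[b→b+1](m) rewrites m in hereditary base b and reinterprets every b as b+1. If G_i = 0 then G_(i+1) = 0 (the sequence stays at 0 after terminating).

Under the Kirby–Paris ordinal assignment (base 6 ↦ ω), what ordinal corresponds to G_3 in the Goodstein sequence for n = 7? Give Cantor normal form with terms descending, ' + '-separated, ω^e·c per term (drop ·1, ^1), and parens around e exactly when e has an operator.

(0) 7|_3 = 2·3 + 1 ↦ 2·4 + 1|_4 = 9 ⇒ 8
(1) 8|_4 = 2·4 ↦ 2·5|_5 = 10 ⇒ 9
(2) 9|_5 = 5 + 4 ↦ 6 + 4|_6 = 10 ⇒ 9
(3) 9|_6 = 6 + 3 ↦ 7 + 3|_7 = 10 ⇒ 9

ω + 3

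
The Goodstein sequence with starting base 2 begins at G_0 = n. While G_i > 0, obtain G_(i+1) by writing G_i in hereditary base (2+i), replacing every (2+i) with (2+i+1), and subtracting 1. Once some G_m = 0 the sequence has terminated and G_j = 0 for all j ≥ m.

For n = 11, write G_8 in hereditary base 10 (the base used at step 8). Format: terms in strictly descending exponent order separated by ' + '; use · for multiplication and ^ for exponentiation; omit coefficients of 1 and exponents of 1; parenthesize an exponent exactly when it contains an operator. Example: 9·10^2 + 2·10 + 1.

7·10^10 + 7·10^7 + 7·10^6 + 7·10^5 + 7·10^4 + 7·10^3 + 7·10^2 + 7·10 + 5

11 —HB2→ 2^(2 + 1) + 2 + 1 —bump→ 3^(3 + 1) + 3 + 1 = 85 —(−1)→ 84
84 —HB3→ 3^(3 + 1) + 3 —bump→ 4^(4 + 1) + 4 = 1028 —(−1)→ 1027
1027 —HB4→ 4^(4 + 1) + 3 —bump→ 5^(5 + 1) + 3 = 15628 —(−1)→ 15627
15627 —HB5→ 5^(5 + 1) + 2 —bump→ 6^(6 + 1) + 2 = 279938 —(−1)→ 279937
279937 —HB6→ 6^(6 + 1) + 1 —bump→ 7^(7 + 1) + 1 = 5764802 —(−1)→ 5764801
5764801 —HB7→ 7^(7 + 1) —bump→ 8^(8 + 1) = 134217728 —(−1)→ 134217727
134217727 —HB8→ 7·8^8 + 7·8^7 + 7·8^6 + 7·8^5 + 7·8^4 + 7·8^3 + 7·8^2 + 7·8 + 7 —bump→ 7·9^9 + 7·9^7 + 7·9^6 + 7·9^5 + 7·9^4 + 7·9^3 + 7·9^2 + 7·9 + 7 = 2749609303 —(−1)→ 2749609302
2749609302 —HB9→ 7·9^9 + 7·9^7 + 7·9^6 + 7·9^5 + 7·9^4 + 7·9^3 + 7·9^2 + 7·9 + 6 —bump→ 7·10^10 + 7·10^7 + 7·10^6 + 7·10^5 + 7·10^4 + 7·10^3 + 7·10^2 + 7·10 + 6 = 70077777776 —(−1)→ 70077777775
70077777775 —HB10→ 7·10^10 + 7·10^7 + 7·10^6 + 7·10^5 + 7·10^4 + 7·10^3 + 7·10^2 + 7·10 + 5 —bump→ 7·11^11 + 7·11^7 + 7·11^6 + 7·11^5 + 7·11^4 + 7·11^3 + 7·11^2 + 7·11 + 5 = 1997331745491 —(−1)→ 1997331745490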